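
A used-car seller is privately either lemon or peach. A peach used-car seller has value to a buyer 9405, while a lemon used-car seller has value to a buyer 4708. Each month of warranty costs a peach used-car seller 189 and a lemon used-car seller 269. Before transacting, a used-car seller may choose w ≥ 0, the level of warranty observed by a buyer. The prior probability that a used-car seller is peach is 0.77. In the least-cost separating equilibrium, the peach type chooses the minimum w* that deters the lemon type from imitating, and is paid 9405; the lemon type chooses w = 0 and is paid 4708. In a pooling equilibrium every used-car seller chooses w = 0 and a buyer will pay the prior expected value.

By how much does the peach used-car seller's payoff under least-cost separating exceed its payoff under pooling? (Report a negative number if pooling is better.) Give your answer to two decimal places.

-2219.81

Least-cost separating signal: w* solves 4708 = 9405 − 269·w*, so w* = (9405 − 4708)/269 ≈ 17.4610.
Peach type's separating payoff: 9405 − 189 × w* = 9405 − 189 × (9405 − 4708)/269 = 9405 − 887733/269 ≈ 6104.8773.
Pooling payoff: 0.77 × 9405 + 0.23 × 4708 = 8324.69.
Difference: 6104.8773 − 8324.69 = -2219.8127, i.e. -2219.81 to two decimal places.
The peach type would prefer the pooling outcome.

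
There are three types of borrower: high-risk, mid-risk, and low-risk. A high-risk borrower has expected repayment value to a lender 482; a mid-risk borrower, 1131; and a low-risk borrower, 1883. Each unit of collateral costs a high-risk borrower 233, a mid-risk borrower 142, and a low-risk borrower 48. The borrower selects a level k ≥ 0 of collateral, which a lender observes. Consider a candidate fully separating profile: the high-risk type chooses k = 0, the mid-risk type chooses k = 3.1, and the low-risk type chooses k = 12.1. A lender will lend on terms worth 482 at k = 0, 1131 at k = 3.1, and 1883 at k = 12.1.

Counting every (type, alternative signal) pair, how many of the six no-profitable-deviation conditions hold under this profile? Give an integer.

Mid-risk (own payoff 1131 − 142×3.1 = 690.8): to k=0 gives 482 → no gain ✓; to k=12.1 gives 1883 − 142×12.1 = 164.8 → no gain ✓.
Low-risk (own payoff 1883 − 48×12.1 = 1302.2): to k=0 gives 482 → no gain ✓; to k=3.1 gives 1131 − 48×3.1 = 982.2 → no gain ✓.
High-risk (own payoff 482): to k=3.1 gives 1131 − 233×3.1 = 408.7 → no gain ✓; to k=12.1 gives 1883 − 233×12.1 = -936.3 → no gain ✓.
6 of the 6 constraints hold; this profile is a separating equilibrium.

6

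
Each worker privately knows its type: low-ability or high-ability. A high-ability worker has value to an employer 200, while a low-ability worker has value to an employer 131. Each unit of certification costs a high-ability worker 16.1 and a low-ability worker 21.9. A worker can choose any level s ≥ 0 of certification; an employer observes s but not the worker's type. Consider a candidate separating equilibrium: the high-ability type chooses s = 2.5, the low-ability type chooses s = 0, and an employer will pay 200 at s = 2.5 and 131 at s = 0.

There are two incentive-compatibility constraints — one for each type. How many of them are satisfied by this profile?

1

High-ability type: signal → 200 − 16.1 × 2.5 = 159.75; deviate to 0 → 131. IC holds (159.75 ≥ 131).
Low-ability type: stay at 0 → 131; mimic → 200 − 21.9 × 2.5 = 145.25. IC fails (131 < 145.25).
1 of 2 constraints hold, so this profile is not an equilibrium.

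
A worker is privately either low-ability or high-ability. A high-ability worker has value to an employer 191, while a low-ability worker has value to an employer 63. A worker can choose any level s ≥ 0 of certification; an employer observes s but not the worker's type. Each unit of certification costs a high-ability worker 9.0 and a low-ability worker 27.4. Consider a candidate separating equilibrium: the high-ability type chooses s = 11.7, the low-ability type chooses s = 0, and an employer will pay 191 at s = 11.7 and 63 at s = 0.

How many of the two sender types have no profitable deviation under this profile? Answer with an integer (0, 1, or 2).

Low-ability type: stay at 0 → 63; mimic → 191 − 27.4 × 11.7 = -129.58. IC holds (63 ≥ -129.58).
High-ability type: signal → 191 − 9.0 × 11.7 = 85.7; deviate to 0 → 63. IC holds (85.7 ≥ 63).
2 of 2 constraints hold, so this is a separating equilibrium.

2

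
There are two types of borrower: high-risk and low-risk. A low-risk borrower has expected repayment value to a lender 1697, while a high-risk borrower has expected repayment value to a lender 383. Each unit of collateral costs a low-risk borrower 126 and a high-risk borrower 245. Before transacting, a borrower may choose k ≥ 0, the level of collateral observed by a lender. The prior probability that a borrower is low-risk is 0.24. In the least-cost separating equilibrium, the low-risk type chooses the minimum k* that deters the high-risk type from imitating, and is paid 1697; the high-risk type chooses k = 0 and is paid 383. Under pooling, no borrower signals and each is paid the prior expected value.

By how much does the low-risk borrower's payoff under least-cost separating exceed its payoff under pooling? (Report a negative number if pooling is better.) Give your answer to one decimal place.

322.9

Least-cost separating signal: k* solves 383 = 1697 − 245·k*, so k* = (1697 − 383)/245 ≈ 5.3633.
Low-risk type's separating payoff: 1697 − 126 × k* = 1697 − 126 × (1697 − 383)/245 = 1697 − 165564/245 ≈ 1021.229.
Pooling payoff: 0.24 × 1697 + 0.76 × 383 = 698.36.
Difference: 1021.229 − 698.36 = 322.869, i.e. 322.9 to one decimal place.
The low-risk type prefers to separate.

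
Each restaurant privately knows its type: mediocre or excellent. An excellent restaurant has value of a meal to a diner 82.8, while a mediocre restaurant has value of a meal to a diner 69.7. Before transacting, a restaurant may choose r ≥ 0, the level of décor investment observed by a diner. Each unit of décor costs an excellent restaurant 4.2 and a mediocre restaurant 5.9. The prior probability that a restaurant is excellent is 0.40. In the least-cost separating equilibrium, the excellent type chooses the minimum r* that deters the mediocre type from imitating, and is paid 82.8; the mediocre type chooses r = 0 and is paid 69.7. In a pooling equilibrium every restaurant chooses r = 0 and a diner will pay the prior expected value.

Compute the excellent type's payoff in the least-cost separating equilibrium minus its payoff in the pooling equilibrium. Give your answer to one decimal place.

-1.5

Least-cost separating signal: r* solves 69.7 = 82.8 − 5.9·r*, so r* = (82.8 − 69.7)/5.9 ≈ 2.2203.
Excellent type's separating payoff: 82.8 − 4.2 × r* = 82.8 − 4.2 × (82.8 − 69.7)/5.9 = 82.8 − 55.02/5.9 ≈ 73.475.
Pooling payoff: 0.40 × 82.8 + 0.60 × 69.7 = 74.94.
Difference: 73.475 − 74.94 = -1.465, i.e. -1.5 to one decimal place.
The excellent type would prefer the pooling outcome.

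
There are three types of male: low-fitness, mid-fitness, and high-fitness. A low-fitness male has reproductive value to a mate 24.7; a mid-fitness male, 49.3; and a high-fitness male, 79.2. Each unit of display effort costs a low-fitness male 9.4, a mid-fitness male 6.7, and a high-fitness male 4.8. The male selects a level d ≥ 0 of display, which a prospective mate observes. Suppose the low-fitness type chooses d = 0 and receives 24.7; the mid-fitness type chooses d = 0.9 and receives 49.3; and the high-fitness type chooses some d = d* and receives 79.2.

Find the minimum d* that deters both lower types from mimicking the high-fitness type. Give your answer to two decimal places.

Mid-fitness type (on-path payoff 49.3 − 6.7×0.9 = 43.27) won't mimic when 43.27 ≥ 79.2 − 6.7·d*, i.e. d* ≥ 5.36.
Low-fitness type (on-path payoff 24.7) won't mimic when 24.7 ≥ 79.2 − 9.4·d*, i.e. d* ≥ 5.80.
Both must hold, so d* = max(5.80, 5.36) = 5.80. The low-fitness type's constraint binds.

5.80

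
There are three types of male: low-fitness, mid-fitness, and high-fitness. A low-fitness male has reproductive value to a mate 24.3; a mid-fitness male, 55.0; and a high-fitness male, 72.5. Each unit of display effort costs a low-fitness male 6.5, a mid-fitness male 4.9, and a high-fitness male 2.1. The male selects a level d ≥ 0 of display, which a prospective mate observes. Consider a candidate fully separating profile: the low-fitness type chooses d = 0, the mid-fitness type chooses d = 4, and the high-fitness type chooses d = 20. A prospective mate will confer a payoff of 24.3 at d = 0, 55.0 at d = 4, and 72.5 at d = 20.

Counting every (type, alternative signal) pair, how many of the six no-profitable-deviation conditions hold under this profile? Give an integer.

4

Low-fitness (own payoff 24.3): to d=4 gives 55.0 − 6.5×4 = 29 → profitable ✗; to d=20 gives 72.5 − 6.5×20 = -57.5 → no gain ✓.
High-fitness (own payoff 72.5 − 2.1×20 = 30.5): to d=0 gives 24.3 → no gain ✓; to d=4 gives 55.0 − 2.1×4 = 46.6 → profitable ✗.
Mid-fitness (own payoff 55.0 − 4.9×4 = 35.4): to d=0 gives 24.3 → no gain ✓; to d=20 gives 72.5 − 4.9×20 = -25.5 → no gain ✓.
4 of the 6 constraints hold; not an equilibrium.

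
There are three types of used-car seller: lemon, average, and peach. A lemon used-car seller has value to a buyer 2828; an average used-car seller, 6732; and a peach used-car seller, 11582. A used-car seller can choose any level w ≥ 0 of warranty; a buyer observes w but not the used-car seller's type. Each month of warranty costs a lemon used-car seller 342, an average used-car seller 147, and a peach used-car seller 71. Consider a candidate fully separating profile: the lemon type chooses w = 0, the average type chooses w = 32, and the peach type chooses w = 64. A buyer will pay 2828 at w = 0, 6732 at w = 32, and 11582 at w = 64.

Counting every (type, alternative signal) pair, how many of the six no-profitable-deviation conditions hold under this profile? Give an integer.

4

Peach (own payoff 11582 − 71×64 = 7038): to w=0 gives 2828 → no gain ✓; to w=32 gives 6732 − 71×32 = 4460 → no gain ✓.
Lemon (own payoff 2828): to w=32 gives 6732 − 342×32 = -4212 → no gain ✓; to w=64 gives 11582 − 342×64 = -10306 → no gain ✓.
Average (own payoff 6732 − 147×32 = 2028): to w=0 gives 2828 → profitable ✗; to w=64 gives 11582 − 147×64 = 2174 → profitable ✗.
4 of the 6 constraints hold; not an equilibrium.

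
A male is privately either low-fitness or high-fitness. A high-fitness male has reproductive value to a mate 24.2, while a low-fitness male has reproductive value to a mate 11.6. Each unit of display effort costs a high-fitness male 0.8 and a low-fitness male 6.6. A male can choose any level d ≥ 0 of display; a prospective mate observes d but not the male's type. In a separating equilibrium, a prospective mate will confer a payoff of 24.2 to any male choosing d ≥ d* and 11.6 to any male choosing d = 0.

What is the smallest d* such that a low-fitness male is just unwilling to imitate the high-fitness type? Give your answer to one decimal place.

1.9

A low-fitness male choosing d = 0 receives 11.6.
Imitating at d* instead would pay 24.2 at cost 6.6·d*, netting 24.2 − 6.6·d*.
Indifference: 11.6 = 24.2 − 6.6·d*, so d* = (24.2 − 11.6) / 6.6 ≈ 1.9.
At d* the low-fitness type's incentive constraint just binds; the high-fitness type strictly prefers d* since its per-unit cost is lower.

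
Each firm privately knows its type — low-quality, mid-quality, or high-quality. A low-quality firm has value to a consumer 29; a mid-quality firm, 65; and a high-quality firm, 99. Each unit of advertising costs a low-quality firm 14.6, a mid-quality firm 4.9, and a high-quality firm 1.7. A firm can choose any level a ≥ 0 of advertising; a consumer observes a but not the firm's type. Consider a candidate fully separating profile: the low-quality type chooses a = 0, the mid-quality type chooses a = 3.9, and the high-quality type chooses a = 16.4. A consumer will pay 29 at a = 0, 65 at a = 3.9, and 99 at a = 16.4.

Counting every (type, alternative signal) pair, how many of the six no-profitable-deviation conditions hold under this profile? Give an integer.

Mid-quality (own payoff 65 − 4.9×3.9 = 45.89): to a=0 gives 29 → no gain ✓; to a=16.4 gives 99 − 4.9×16.4 = 18.64 → no gain ✓.
High-quality (own payoff 99 − 1.7×16.4 = 71.12): to a=0 gives 29 → no gain ✓; to a=3.9 gives 65 − 1.7×3.9 = 58.37 → no gain ✓.
Low-quality (own payoff 29): to a=3.9 gives 65 − 14.6×3.9 = 8.06 → no gain ✓; to a=16.4 gives 99 − 14.6×16.4 = -140.44 → no gain ✓.
6 of the 6 constraints hold; this profile is a separating equilibrium.

6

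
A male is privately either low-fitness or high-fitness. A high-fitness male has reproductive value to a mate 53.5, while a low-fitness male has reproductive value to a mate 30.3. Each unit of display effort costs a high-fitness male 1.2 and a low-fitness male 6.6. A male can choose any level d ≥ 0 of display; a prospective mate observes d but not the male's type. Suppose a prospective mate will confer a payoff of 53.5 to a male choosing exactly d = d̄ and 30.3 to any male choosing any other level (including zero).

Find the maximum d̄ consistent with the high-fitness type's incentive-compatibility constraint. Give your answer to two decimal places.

19.33

Choosing d̄ yields the high-fitness type 53.5 − 1.2·d̄; choosing zero yields 30.3.
The high-fitness type is indifferent at 53.5 − 1.2·d̄ = 30.3, i.e. d̄ = (53.5 − 30.3) / 1.2 ≈ 19.33.
For any d̄ above 19.33 the high-fitness type would rather pool at zero, so separation collapses.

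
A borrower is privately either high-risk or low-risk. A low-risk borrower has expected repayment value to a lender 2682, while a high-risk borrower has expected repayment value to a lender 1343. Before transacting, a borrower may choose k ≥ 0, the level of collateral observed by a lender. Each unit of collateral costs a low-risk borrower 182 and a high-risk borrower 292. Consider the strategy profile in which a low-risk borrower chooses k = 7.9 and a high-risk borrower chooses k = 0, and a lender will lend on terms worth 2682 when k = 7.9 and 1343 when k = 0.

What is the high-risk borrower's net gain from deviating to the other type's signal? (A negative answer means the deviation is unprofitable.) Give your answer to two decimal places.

Playing k = 0 the high-risk borrower receives 1343.
Deviating to k = 7.9 brings payment 2682 at cost 292 × 7.9 = 2306.8, netting 375.2.
Gain from deviating: 375.2 − 1343 = -967.80.
The gain is negative, so the high-risk type's incentive-compatibility constraint is satisfied.

-967.80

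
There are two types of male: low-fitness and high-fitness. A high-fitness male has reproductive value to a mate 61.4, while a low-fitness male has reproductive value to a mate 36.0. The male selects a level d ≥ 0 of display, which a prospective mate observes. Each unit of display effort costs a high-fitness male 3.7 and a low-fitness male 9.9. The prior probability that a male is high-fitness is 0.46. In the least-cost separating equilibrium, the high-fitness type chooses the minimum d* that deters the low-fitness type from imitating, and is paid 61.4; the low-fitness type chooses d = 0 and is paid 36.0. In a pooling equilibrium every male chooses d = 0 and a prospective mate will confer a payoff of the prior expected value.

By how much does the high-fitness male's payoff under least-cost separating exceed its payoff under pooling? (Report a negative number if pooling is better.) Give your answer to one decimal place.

4.2

Least-cost separating signal: d* solves 36.0 = 61.4 − 9.9·d*, so d* = (61.4 − 36.0)/9.9 ≈ 2.5657.
High-fitness type's separating payoff: 61.4 − 3.7 × d* = 61.4 − 3.7 × (61.4 − 36.0)/9.9 = 61.4 − 93.98/9.9 ≈ 51.907.
Pooling payoff: 0.46 × 61.4 + 0.54 × 36.0 = 47.684.
Difference: 51.907 − 47.684 = 4.223, i.e. 4.2 to one decimal place.
The high-fitness type prefers to separate.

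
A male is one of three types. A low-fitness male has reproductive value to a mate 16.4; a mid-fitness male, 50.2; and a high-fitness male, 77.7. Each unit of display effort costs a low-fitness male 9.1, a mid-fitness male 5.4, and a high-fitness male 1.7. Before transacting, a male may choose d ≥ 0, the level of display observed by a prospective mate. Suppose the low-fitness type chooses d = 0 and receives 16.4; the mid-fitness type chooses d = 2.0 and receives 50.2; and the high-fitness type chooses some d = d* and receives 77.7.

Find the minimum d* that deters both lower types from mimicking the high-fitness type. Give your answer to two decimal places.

7.09

Mid-fitness type (on-path payoff 50.2 − 5.4×2.0 = 39.4) won't mimic when 39.4 ≥ 77.7 − 5.4·d*, i.e. d* ≥ 7.09.
Low-fitness type (on-path payoff 16.4) won't mimic when 16.4 ≥ 77.7 − 9.1·d*, i.e. d* ≥ 6.74.
Both must hold, so d* = max(6.74, 7.09) = 7.09. The mid-fitness type's constraint binds.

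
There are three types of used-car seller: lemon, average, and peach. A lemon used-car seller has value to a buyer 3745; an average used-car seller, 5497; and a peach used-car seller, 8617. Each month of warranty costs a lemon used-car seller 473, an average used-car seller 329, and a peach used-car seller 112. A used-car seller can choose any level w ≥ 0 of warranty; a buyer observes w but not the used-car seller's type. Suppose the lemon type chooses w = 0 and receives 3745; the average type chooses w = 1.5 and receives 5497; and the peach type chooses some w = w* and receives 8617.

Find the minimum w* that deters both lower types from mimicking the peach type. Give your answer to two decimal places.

Average type (on-path payoff 5497 − 329×1.5 = 5003.5) won't mimic when 5003.5 ≥ 8617 − 329·w*, i.e. w* ≥ 10.98.
Lemon type (on-path payoff 3745) won't mimic when 3745 ≥ 8617 − 473·w*, i.e. w* ≥ 10.30.
Both must hold, so w* = max(10.30, 10.98) = 10.98. The average type's constraint binds.

10.98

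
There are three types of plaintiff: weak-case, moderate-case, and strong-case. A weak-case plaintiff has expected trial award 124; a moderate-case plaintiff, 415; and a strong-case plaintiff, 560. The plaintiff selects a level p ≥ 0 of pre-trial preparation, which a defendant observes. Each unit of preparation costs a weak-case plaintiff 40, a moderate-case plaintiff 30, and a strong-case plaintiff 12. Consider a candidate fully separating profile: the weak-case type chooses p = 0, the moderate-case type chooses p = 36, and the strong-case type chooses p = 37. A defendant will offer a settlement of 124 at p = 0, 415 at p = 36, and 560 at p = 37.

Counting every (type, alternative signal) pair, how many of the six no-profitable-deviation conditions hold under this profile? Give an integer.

Weak-case (own payoff 124): to p=36 gives 415 − 40×36 = -1025 → no gain ✓; to p=37 gives 560 − 40×37 = -920 → no gain ✓.
Moderate-case (own payoff 415 − 30×36 = -665): to p=0 gives 124 → profitable ✗; to p=37 gives 560 − 30×37 = -550 → profitable ✗.
Strong-case (own payoff 560 − 12×37 = 116): to p=0 gives 124 → profitable ✗; to p=36 gives 415 − 12×36 = -17 → no gain ✓.
3 of the 6 constraints hold; not an equilibrium.

3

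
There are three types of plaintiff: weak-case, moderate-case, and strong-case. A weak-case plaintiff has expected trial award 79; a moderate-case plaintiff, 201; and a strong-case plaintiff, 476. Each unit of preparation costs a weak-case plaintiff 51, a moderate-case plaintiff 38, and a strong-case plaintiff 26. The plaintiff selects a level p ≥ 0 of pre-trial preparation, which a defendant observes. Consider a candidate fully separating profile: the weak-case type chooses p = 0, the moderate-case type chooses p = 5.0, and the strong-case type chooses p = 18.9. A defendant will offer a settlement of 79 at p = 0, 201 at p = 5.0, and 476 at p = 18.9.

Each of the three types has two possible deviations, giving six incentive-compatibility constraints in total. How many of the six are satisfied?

Strong-case (own payoff 476 − 26×18.9 = -15.4): to p=0 gives 79 → profitable ✗; to p=5.0 gives 201 − 26×5.0 = 71 → profitable ✗.
Moderate-case (own payoff 201 − 38×5.0 = 11): to p=0 gives 79 → profitable ✗; to p=18.9 gives 476 − 38×18.9 = -242.2 → no gain ✓.
Weak-case (own payoff 79): to p=5.0 gives 201 − 51×5.0 = -54 → no gain ✓; to p=18.9 gives 476 − 51×18.9 = -487.9 → no gain ✓.
3 of the 6 constraints hold; not an equilibrium.

3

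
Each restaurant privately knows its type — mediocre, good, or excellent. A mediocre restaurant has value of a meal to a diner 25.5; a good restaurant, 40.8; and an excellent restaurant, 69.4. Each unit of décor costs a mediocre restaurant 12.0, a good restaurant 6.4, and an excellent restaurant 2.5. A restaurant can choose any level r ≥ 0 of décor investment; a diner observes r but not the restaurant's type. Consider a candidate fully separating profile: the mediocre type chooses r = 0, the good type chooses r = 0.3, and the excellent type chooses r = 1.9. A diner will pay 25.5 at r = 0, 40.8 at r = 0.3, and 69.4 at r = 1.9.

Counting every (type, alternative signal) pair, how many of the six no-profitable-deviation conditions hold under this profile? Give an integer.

3

Mediocre (own payoff 25.5): to r=0.3 gives 40.8 − 12.0×0.3 = 37.2 → profitable ✗; to r=1.9 gives 69.4 − 12.0×1.9 = 46.6 → profitable ✗.
Good (own payoff 40.8 − 6.4×0.3 = 38.88): to r=0 gives 25.5 → no gain ✓; to r=1.9 gives 69.4 − 6.4×1.9 = 57.24 → profitable ✗.
Excellent (own payoff 69.4 − 2.5×1.9 = 64.65): to r=0 gives 25.5 → no gain ✓; to r=0.3 gives 40.8 − 2.5×0.3 = 40.05 → no gain ✓.
3 of the 6 constraints hold; not an equilibrium.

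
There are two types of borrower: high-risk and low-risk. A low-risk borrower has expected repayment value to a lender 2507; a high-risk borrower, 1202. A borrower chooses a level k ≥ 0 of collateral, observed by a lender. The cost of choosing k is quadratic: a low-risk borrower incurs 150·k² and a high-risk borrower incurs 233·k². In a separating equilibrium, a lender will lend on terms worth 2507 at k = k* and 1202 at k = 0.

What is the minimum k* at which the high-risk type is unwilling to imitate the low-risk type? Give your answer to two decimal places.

The high-risk type at k = 0 receives 1202; imitating at k* yields 2507 − 233·k*².
Indifference: 1202 = 2507 − 233·k*², so k*² = (2507 − 1202) / 233 ≈ 5.6009.
k* = √5.6009 ≈ 2.37.

2.37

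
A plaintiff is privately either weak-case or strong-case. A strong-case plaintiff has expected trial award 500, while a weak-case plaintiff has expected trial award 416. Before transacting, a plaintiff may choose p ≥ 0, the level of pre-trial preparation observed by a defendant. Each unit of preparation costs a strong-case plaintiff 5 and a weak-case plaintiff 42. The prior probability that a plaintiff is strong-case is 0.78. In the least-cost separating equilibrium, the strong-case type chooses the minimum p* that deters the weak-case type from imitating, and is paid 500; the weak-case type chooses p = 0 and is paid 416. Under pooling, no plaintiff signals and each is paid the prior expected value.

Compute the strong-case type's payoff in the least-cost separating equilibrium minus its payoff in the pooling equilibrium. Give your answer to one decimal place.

Least-cost separating signal: p* solves 416 = 500 − 42·p*, so p* = (500 − 416)/42 = 2.
Strong-case type's separating payoff: 500 − 5 × p* = 500 − 5 × (500 − 416)/42 = 500 − 420/42 = 490.
Pooling payoff: 0.78 × 500 + 0.22 × 416 = 481.52.
Difference: 490 − 481.52 = 8.48, i.e. 8.5 to one decimal place.
The strong-case type prefers to separate.

8.5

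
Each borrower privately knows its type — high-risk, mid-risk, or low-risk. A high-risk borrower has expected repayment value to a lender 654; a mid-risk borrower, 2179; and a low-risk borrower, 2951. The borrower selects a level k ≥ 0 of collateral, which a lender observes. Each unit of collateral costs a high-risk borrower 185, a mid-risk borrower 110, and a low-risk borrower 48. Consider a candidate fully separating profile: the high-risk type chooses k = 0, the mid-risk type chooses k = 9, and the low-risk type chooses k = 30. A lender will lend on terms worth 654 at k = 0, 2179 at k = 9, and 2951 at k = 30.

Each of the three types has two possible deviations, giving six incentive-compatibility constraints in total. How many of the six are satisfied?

Low-risk (own payoff 2951 − 48×30 = 1511): to k=0 gives 654 → no gain ✓; to k=9 gives 2179 − 48×9 = 1747 → profitable ✗.
High-risk (own payoff 654): to k=9 gives 2179 − 185×9 = 514 → no gain ✓; to k=30 gives 2951 − 185×30 = -2599 → no gain ✓.
Mid-risk (own payoff 2179 − 110×9 = 1189): to k=0 gives 654 → no gain ✓; to k=30 gives 2951 − 110×30 = -349 → no gain ✓.
5 of the 6 constraints hold; not an equilibrium.

5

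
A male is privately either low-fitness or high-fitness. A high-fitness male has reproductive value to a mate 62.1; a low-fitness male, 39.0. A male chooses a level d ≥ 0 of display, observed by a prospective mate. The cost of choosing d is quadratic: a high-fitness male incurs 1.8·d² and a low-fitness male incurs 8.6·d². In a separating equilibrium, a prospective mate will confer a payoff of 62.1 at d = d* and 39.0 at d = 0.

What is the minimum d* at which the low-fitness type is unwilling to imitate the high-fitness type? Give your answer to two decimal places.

1.64

The low-fitness type at d = 0 receives 39.0; imitating at d* yields 62.1 − 8.6·d*².
Indifference: 39.0 = 62.1 − 8.6·d*², so d*² = (62.1 − 39.0) / 8.6 ≈ 2.6860.
d* = √2.6860 ≈ 1.64.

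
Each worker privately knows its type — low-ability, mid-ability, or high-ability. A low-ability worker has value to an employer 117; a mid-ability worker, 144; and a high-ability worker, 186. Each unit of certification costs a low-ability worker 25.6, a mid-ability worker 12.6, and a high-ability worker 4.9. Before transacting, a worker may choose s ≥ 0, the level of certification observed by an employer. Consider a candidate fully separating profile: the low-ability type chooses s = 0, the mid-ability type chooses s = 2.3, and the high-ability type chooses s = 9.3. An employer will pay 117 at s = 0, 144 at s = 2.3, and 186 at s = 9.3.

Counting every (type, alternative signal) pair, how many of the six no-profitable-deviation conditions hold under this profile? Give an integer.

High-ability (own payoff 186 − 4.9×9.3 = 140.43): to s=0 gives 117 → no gain ✓; to s=2.3 gives 144 − 4.9×2.3 = 132.73 → no gain ✓.
Mid-ability (own payoff 144 − 12.6×2.3 = 115.02): to s=0 gives 117 → profitable ✗; to s=9.3 gives 186 − 12.6×9.3 = 68.82 → no gain ✓.
Low-ability (own payoff 117): to s=2.3 gives 144 − 25.6×2.3 = 85.12 → no gain ✓; to s=9.3 gives 186 − 25.6×9.3 = -52.08 → no gain ✓.
5 of the 6 constraints hold; not an equilibrium.

5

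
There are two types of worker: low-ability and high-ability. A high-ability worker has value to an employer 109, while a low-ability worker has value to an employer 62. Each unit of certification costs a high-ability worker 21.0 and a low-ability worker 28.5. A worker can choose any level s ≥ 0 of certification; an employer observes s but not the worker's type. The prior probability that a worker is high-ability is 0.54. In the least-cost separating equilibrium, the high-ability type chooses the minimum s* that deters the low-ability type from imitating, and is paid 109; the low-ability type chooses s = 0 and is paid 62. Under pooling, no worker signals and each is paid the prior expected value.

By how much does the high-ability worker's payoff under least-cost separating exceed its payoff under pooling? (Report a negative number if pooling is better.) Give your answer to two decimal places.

Least-cost separating signal: s* solves 62 = 109 − 28.5·s*, so s* = (109 − 62)/28.5 ≈ 1.6491.
High-ability type's separating payoff: 109 − 21.0 × s* = 109 − 21.0 × (109 − 62)/28.5 = 109 − 987/28.5 ≈ 74.3684.
Pooling payoff: 0.54 × 109 + 0.46 × 62 = 87.38.
Difference: 74.3684 − 87.38 = -13.0116, i.e. -13.01 to two decimal places.
The high-ability type would prefer the pooling outcome.

-13.01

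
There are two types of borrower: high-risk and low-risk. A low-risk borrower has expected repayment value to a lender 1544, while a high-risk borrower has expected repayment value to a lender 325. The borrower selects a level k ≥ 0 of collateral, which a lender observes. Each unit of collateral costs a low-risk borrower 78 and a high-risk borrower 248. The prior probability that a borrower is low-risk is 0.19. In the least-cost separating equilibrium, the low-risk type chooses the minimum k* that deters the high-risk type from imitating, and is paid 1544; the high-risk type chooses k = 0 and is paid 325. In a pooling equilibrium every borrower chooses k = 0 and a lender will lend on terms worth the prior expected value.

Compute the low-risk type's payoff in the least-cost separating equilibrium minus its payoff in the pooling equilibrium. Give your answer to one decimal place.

604.0

Least-cost separating signal: k* solves 325 = 1544 − 248·k*, so k* = (1544 − 325)/248 ≈ 4.9153.
Low-risk type's separating payoff: 1544 − 78 × k* = 1544 − 78 × (1544 − 325)/248 = 1544 − 95082/248 ≈ 1160.605.
Pooling payoff: 0.19 × 1544 + 0.81 × 325 = 556.61.
Difference: 1160.605 − 556.61 = 603.995, i.e. 604.0 to one decimal place.
The low-risk type prefers to separate.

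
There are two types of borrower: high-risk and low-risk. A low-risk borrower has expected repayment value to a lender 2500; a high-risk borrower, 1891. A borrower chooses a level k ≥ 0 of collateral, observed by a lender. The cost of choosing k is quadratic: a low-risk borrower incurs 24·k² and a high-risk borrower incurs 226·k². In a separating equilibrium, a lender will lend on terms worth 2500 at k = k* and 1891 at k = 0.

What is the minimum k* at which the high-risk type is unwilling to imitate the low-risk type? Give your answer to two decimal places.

1.64

The high-risk type at k = 0 receives 1891; imitating at k* yields 2500 − 226·k*².
Indifference: 1891 = 2500 − 226·k*², so k*² = (2500 − 1891) / 226 ≈ 2.6947.
k* = √2.6947 ≈ 1.64.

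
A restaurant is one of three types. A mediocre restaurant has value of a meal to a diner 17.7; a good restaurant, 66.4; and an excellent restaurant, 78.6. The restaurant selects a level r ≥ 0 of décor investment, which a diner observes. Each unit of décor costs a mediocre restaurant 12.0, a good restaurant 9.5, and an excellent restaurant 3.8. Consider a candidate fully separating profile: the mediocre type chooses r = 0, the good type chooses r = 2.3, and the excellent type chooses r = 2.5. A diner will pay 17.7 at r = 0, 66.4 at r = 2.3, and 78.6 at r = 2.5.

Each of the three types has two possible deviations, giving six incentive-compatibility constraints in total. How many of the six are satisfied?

3

Good (own payoff 66.4 − 9.5×2.3 = 44.55): to r=0 gives 17.7 → no gain ✓; to r=2.5 gives 78.6 − 9.5×2.5 = 54.85 → profitable ✗.
Excellent (own payoff 78.6 − 3.8×2.5 = 69.1): to r=0 gives 17.7 → no gain ✓; to r=2.3 gives 66.4 − 3.8×2.3 = 57.66 → no gain ✓.
Mediocre (own payoff 17.7): to r=2.3 gives 66.4 − 12.0×2.3 = 38.8 → profitable ✗; to r=2.5 gives 78.6 − 12.0×2.5 = 48.6 → profitable ✗.
3 of the 6 constraints hold; not an equilibrium.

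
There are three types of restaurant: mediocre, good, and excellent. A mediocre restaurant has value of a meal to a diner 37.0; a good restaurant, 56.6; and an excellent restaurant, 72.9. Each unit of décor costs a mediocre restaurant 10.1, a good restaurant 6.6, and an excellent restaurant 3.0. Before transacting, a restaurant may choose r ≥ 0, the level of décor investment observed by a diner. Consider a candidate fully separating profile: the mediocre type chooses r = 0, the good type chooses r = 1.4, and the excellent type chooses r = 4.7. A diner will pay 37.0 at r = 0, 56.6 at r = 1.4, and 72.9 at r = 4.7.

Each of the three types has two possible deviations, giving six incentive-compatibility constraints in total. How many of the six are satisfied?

Excellent (own payoff 72.9 − 3.0×4.7 = 58.8): to r=0 gives 37.0 → no gain ✓; to r=1.4 gives 56.6 − 3.0×1.4 = 52.4 → no gain ✓.
Mediocre (own payoff 37.0): to r=1.4 gives 56.6 − 10.1×1.4 = 42.46 → profitable ✗; to r=4.7 gives 72.9 − 10.1×4.7 = 25.43 → no gain ✓.
Good (own payoff 56.6 − 6.6×1.4 = 47.36): to r=0 gives 37.0 → no gain ✓; to r=4.7 gives 72.9 − 6.6×4.7 = 41.88 → no gain ✓.
5 of the 6 constraints hold; not an equilibrium.

5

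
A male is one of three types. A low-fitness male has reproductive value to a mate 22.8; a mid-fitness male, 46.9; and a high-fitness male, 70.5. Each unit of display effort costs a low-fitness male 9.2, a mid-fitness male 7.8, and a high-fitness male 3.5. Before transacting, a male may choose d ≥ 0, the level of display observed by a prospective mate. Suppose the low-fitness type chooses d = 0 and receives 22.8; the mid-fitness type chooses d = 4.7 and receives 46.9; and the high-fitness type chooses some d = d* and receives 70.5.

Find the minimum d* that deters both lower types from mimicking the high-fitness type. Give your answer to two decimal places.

7.73

Low-fitness type (on-path payoff 22.8) won't mimic when 22.8 ≥ 70.5 − 9.2·d*, i.e. d* ≥ 5.18.
Mid-fitness type (on-path payoff 46.9 − 7.8×4.7 = 10.24) won't mimic when 10.24 ≥ 70.5 − 7.8·d*, i.e. d* ≥ 7.73.
Both must hold, so d* = max(5.18, 7.73) = 7.73. The mid-fitness type's constraint binds.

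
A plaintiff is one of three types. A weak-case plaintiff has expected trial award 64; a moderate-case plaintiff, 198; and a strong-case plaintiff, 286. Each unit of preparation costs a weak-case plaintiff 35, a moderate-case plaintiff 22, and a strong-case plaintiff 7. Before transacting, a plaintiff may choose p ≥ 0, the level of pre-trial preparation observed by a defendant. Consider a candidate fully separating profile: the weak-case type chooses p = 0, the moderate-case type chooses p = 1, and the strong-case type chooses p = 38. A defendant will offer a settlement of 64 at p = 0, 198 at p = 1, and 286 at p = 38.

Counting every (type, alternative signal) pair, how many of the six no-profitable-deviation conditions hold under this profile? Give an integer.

Weak-case (own payoff 64): to p=1 gives 198 − 35×1 = 163 → profitable ✗; to p=38 gives 286 − 35×38 = -1044 → no gain ✓.
Moderate-case (own payoff 198 − 22×1 = 176): to p=0 gives 64 → no gain ✓; to p=38 gives 286 − 22×38 = -550 → no gain ✓.
Strong-case (own payoff 286 − 7×38 = 20): to p=0 gives 64 → profitable ✗; to p=1 gives 198 − 7×1 = 191 → profitable ✗.
3 of the 6 constraints hold; not an equilibrium.

3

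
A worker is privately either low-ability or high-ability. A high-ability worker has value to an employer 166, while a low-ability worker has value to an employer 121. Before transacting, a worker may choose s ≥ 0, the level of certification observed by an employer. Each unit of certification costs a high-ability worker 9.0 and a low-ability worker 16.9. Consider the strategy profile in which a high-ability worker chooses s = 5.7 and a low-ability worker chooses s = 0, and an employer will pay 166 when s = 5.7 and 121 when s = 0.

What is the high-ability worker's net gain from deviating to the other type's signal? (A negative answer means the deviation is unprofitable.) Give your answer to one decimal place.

6.3

Playing s = 5.7 the high-ability worker receives 166 − 9.0 × 5.7 = 114.7.
Deviating to s = 0 yields 121 instead.
Gain from deviating: 121 − 114.7 = 6.3.
The gain is positive, so the high-ability type's incentive-compatibility constraint is violated — this profile is not a separating equilibrium.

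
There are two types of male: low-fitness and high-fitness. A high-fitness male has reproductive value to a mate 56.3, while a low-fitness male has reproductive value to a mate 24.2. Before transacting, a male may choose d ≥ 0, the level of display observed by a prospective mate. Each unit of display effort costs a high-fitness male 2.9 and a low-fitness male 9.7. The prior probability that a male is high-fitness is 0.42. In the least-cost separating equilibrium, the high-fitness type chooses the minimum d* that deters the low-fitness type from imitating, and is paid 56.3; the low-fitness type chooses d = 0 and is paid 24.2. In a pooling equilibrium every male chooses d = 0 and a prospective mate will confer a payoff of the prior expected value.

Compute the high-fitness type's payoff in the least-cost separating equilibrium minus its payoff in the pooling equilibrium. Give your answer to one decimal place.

Least-cost separating signal: d* solves 24.2 = 56.3 − 9.7·d*, so d* = (56.3 − 24.2)/9.7 ≈ 3.3093.
High-fitness type's separating payoff: 56.3 − 2.9 × d* = 56.3 − 2.9 × (56.3 − 24.2)/9.7 = 56.3 − 93.09/9.7 ≈ 46.703.
Pooling payoff: 0.42 × 56.3 + 0.58 × 24.2 = 37.682.
Difference: 46.703 − 37.682 = 9.021, i.e. 9.0 to one decimal place.
The high-fitness type prefers to separate.

9.0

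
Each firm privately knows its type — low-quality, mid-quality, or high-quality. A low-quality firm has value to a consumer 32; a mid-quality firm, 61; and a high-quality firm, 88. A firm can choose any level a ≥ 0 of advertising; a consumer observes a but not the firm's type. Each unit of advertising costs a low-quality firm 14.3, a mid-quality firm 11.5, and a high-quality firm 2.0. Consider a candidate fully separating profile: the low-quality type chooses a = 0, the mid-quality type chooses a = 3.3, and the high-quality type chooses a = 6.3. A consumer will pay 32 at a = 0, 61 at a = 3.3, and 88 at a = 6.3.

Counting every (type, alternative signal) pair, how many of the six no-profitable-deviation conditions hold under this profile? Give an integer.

High-quality (own payoff 88 − 2.0×6.3 = 75.4): to a=0 gives 32 → no gain ✓; to a=3.3 gives 61 − 2.0×3.3 = 54.4 → no gain ✓.
Low-quality (own payoff 32): to a=3.3 gives 61 − 14.3×3.3 = 13.81 → no gain ✓; to a=6.3 gives 88 − 14.3×6.3 = -2.09 → no gain ✓.
Mid-quality (own payoff 61 − 11.5×3.3 = 23.05): to a=0 gives 32 → profitable ✗; to a=6.3 gives 88 − 11.5×6.3 = 15.55 → no gain ✓.
5 of the 6 constraints hold; not an equilibrium.

5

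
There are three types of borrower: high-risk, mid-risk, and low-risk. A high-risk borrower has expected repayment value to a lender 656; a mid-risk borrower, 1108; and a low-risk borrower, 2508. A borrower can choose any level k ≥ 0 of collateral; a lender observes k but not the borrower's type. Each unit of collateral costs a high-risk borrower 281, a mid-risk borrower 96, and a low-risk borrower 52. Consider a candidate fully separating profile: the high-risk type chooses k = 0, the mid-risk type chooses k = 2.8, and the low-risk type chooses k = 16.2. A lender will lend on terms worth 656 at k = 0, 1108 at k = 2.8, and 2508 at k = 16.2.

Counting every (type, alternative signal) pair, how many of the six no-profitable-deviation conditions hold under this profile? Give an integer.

5

Low-risk (own payoff 2508 − 52×16.2 = 1665.6): to k=0 gives 656 → no gain ✓; to k=2.8 gives 1108 − 52×2.8 = 962.4 → no gain ✓.
High-risk (own payoff 656): to k=2.8 gives 1108 − 281×2.8 = 321.2 → no gain ✓; to k=16.2 gives 2508 − 281×16.2 = -2044.2 → no gain ✓.
Mid-risk (own payoff 1108 − 96×2.8 = 839.2): to k=0 gives 656 → no gain ✓; to k=16.2 gives 2508 − 96×16.2 = 952.8 → profitable ✗.
5 of the 6 constraints hold; not an equilibrium.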